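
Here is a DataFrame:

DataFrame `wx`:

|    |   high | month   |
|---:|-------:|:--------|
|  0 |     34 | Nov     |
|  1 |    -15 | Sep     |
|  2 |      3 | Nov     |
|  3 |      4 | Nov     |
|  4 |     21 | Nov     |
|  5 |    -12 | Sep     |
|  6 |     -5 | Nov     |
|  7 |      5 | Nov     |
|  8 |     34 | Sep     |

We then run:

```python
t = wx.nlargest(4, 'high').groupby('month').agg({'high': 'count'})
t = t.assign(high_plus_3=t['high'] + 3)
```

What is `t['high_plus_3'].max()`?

take 4 rows with largest high:
   high month
0    34   Nov
8    34   Sep
4    21   Nov
7     5   Nov
group by month, count of high:
       high
month      
Nov       3
Sep       1
add column high_plus_3 = t['high'] + 3:
       high  high_plus_3
month                   
Nov       3            6
Sep       1            4

6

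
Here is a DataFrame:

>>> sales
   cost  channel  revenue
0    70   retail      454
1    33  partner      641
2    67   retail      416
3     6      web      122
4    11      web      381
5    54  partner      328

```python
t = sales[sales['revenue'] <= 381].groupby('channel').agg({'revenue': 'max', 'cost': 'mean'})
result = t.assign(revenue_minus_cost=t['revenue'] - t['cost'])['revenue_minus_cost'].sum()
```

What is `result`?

646.5

filter rows where revenue <= 381:
   cost  channel  revenue
3     6      web      122
4    11      web      381
5    54  partner      328
group by channel: max(revenue), mean(cost):
         revenue  cost
channel               
partner      328  54.0
web          381   8.5
add column revenue_minus_cost = t['revenue'] - t['cost']:
         revenue  cost  revenue_minus_cost
channel                                   
partner      328  54.0               274.0
web          381   8.5               372.5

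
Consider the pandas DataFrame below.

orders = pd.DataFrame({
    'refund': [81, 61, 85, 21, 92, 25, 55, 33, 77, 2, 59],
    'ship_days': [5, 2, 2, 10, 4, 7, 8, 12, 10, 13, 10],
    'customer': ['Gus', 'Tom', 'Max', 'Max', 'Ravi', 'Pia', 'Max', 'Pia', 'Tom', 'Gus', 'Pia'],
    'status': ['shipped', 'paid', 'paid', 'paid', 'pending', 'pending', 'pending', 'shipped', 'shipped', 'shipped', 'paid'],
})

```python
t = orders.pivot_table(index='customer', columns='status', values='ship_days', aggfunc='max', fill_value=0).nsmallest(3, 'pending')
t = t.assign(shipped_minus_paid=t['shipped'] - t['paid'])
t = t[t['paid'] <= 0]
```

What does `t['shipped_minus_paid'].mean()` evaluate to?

6.5

pivot: rows=customer, cols=status, max(ship_days):
status    paid  pending  shipped
customer                        
Gus          0        0       13
Max         10        8        0
Pia         10        7       12
Ravi         0        4        0
Tom          2        0       10
take 3 rows with smallest pending:
status    paid  pending  shipped
customer                        
Gus          0        0       13
Tom          2        0       10
Ravi         0        4        0
add column shipped_minus_paid = t['shipped'] - t['paid']:
status    paid  pending  shipped  shipped_minus_paid
customer                                            
Gus          0        0       13                  13
Tom          2        0       10                   8
Ravi         0        4        0                   0
filter rows where paid <= 0:
status    paid  pending  shipped  shipped_minus_paid
customer                                            
Gus          0        0       13                  13
Ravi         0        4        0                   0
Taking the mean of column 'shipped_minus_paid' gives 6.5.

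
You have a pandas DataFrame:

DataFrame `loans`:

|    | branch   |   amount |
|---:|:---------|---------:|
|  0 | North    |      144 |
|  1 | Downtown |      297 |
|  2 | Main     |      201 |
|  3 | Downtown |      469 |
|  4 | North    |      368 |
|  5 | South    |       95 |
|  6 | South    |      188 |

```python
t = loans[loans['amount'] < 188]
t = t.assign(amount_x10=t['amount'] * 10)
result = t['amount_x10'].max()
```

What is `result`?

filter rows where amount < 188:
  branch  amount
0  North     144
5  South      95
add column amount_x10 = t['amount'] * 10:
  branch  amount  amount_x10
0  North     144        1440
5  South      95         950

1440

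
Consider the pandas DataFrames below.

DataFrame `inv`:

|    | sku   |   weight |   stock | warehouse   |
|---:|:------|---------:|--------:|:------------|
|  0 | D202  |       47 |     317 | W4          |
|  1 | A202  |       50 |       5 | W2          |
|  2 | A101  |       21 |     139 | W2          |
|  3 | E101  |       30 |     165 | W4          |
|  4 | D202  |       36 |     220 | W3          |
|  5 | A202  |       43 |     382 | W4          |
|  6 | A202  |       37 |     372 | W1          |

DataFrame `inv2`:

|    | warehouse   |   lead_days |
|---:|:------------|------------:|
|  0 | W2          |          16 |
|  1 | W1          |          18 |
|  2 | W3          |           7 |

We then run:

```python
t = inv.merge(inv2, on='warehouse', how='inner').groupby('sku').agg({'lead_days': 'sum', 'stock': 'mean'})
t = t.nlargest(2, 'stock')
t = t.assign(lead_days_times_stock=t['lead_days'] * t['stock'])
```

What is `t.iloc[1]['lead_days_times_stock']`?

merge on 'warehouse' (how='inner') → 4 rows:
    sku  weight  stock warehouse  lead_days
0  A202      50      5        W2         16
1  A101      21    139        W2         16
2  D202      36    220        W3          7
3  A202      37    372        W1         18
group by sku: sum(lead_days), mean(stock):
      lead_days  stock
sku                   
A101         16  139.0
A202         34  188.5
D202          7  220.0
take 2 rows with largest stock:
      lead_days  stock
sku                   
D202          7  220.0
A202         34  188.5
add column lead_days_times_stock = t['lead_days'] * t['stock']:
      lead_days  stock  lead_days_times_stock
sku                                          
D202          7  220.0                 1540.0
A202         34  188.5                 6409.0
Hence 6409.0.

6409.0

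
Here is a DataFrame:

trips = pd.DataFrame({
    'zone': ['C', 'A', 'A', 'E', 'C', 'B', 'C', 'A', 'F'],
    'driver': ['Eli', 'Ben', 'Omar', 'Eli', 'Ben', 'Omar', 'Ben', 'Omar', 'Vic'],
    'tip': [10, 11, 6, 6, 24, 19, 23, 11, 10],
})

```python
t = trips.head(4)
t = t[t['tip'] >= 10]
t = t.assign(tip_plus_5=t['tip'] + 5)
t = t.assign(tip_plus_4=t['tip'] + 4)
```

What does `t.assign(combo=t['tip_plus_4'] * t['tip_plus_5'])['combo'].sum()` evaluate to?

take first 4 rows:
  zone driver  tip
0    C    Eli   10
1    A    Ben   11
2    A   Omar    6
3    E    Eli    6
filter rows where tip >= 10:
  zone driver  tip
0    C    Eli   10
1    A    Ben   11
add column tip_plus_5 = t['tip'] + 5:
  zone driver  tip  tip_plus_5
0    C    Eli   10          15
1    A    Ben   11          16
add column tip_plus_4 = t['tip'] + 4:
  zone driver  tip  tip_plus_5  tip_plus_4
0    C    Eli   10          15          14
1    A    Ben   11          16          15
add column combo = t['tip_plus_4'] * t['tip_plus_5']:
  zone driver  tip  tip_plus_5  tip_plus_4  combo
0    C    Eli   10          15          14    210
1    A    Ben   11          16          15    240
Reading off the sum of column 'combo', we get 450.

450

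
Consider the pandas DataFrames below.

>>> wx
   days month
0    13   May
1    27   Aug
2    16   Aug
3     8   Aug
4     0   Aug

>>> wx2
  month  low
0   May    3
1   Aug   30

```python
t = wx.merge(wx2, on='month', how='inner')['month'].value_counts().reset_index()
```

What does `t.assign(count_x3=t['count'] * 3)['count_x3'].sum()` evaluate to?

merge on 'month' (how='inner') → 5 rows:
   days month  low
0    13   May    3
1    27   Aug   30
2    16   Aug   30
3     8   Aug   30
4     0   Aug   30
value_counts of month:
month
Aug    4
May    1
Name: count, dtype: int64
reset_index():
  month  count
0   Aug      4
1   May      1
add column count_x3 = t['count'] * 3:
  month  count  count_x3
0   Aug      4        12
1   May      1         3
sum of column 'count_x3' → 15

15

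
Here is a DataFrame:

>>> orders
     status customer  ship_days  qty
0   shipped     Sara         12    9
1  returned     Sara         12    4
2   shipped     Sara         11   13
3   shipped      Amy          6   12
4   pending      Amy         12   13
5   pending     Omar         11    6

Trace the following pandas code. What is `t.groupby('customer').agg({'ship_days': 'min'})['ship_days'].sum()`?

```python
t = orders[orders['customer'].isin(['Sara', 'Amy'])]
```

17

filter rows where customer in ['Sara', 'Amy']:
     status customer  ship_days  qty
0   shipped     Sara         12    9
1  returned     Sara         12    4
2   shipped     Sara         11   13
3   shipped      Amy          6   12
4   pending      Amy         12   13
group by customer, min of ship_days:
          ship_days
customer           
Amy               6
Sara             11
Reading off the sum of column 'ship_days', we get 17.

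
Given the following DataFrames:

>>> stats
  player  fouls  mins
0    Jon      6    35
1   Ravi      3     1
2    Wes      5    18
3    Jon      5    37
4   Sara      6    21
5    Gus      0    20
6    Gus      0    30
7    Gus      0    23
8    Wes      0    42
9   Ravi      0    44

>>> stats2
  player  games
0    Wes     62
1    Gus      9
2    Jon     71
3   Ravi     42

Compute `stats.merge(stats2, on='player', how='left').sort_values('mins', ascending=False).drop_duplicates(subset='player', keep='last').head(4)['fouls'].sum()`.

17

merge on 'player' (how='left') → 10 rows:
  player  fouls  mins  games
0    Jon      6    35   71.0
1   Ravi      3     1   42.0
2    Wes      5    18   62.0
3    Jon      5    37   71.0
4   Sara      6    21    NaN
5    Gus      0    20    9.0
6    Gus      0    30    9.0
7    Gus      0    23    9.0
8    Wes      0    42   62.0
9   Ravi      0    44   42.0
sort by mins descending:
  player  fouls  mins  games
9   Ravi      0    44   42.0
8    Wes      0    42   62.0
3    Jon      5    37   71.0
0    Jon      6    35   71.0
6    Gus      0    30    9.0
7    Gus      0    23    9.0
4   Sara      6    21    NaN
5    Gus      0    20    9.0
2    Wes      5    18   62.0
1   Ravi      3     1   42.0
drop duplicate player (keep=last):
  player  fouls  mins  games
0    Jon      6    35   71.0
4   Sara      6    21    NaN
5    Gus      0    20    9.0
2    Wes      5    18   62.0
1   Ravi      3     1   42.0
take first 4 rows:
  player  fouls  mins  games
0    Jon      6    35   71.0
4   Sara      6    21    NaN
5    Gus      0    20    9.0
2    Wes      5    18   62.0
Taking the sum of column 'fouls' gives 17.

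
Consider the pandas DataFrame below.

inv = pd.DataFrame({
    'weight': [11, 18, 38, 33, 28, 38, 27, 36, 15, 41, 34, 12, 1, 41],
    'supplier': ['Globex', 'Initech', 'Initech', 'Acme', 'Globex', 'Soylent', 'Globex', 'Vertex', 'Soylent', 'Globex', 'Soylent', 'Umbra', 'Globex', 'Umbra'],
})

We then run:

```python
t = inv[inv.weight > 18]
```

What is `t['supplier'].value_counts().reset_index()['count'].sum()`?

filter rows where weight > 18:
    weight supplier
2       38  Initech
3       33     Acme
4       28   Globex
5       38  Soylent
6       27   Globex
7       36   Vertex
9       41   Globex
10      34  Soylent
13      41    Umbra
value_counts of supplier:
supplier
Globex     3
Soylent    2
Initech    1
Acme       1
Vertex     1
Umbra      1
Name: count, dtype: int64
reset_index():
  supplier  count
0   Globex      3
1  Soylent      2
2  Initech      1
3     Acme      1
4   Vertex      1
5    Umbra      1
Hence 9.

9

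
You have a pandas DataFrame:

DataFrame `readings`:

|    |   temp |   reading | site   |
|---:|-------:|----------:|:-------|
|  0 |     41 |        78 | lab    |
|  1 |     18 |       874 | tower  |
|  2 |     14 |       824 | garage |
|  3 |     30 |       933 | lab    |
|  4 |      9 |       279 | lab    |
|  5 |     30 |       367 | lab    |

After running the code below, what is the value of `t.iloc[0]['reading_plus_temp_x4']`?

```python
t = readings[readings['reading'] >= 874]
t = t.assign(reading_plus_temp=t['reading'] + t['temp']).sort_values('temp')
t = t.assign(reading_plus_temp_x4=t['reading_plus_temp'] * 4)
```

3568

filter rows where reading >= 874:
   temp  reading   site
1    18      874  tower
3    30      933    lab
add column reading_plus_temp = t['reading'] + t['temp']:
   temp  reading   site  reading_plus_temp
1    18      874  tower                892
3    30      933    lab                963
sort by temp:
   temp  reading   site  reading_plus_temp
1    18      874  tower                892
3    30      933    lab                963
add column reading_plus_temp_x4 = t['reading_plus_temp'] * 4:
   temp  reading   site  reading_plus_temp  reading_plus_temp_x4
1    18      874  tower                892                  3568
3    30      933    lab                963                  3852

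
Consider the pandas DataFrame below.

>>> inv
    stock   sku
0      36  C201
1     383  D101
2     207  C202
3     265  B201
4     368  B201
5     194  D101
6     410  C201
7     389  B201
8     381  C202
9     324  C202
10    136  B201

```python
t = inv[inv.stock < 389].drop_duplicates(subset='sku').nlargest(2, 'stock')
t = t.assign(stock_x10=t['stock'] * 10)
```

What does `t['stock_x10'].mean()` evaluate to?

3240.0

filter rows where stock < 389:
    stock   sku
0      36  C201
1     383  D101
2     207  C202
3     265  B201
4     368  B201
5     194  D101
8     381  C202
9     324  C202
10    136  B201
drop duplicate sku (keep=first):
   stock   sku
0     36  C201
1    383  D101
2    207  C202
3    265  B201
take 2 rows with largest stock:
   stock   sku
1    383  D101
3    265  B201
add column stock_x10 = t['stock'] * 10:
   stock   sku  stock_x10
1    383  D101       3830
3    265  B201       2650
Finally, mean of column 'stock_x10' = 3240.0.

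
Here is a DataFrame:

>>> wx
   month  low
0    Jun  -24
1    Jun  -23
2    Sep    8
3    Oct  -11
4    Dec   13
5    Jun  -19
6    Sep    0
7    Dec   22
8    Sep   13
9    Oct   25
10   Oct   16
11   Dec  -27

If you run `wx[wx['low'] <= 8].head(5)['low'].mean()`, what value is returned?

filter rows where low <= 8:
   month  low
0    Jun  -24
1    Jun  -23
2    Sep    8
3    Oct  -11
5    Jun  -19
6    Sep    0
11   Dec  -27
take first 5 rows:
  month  low
0   Jun  -24
1   Jun  -23
2   Sep    8
3   Oct  -11
5   Jun  -19
The mean of column 'low' is -13.8.

-13.8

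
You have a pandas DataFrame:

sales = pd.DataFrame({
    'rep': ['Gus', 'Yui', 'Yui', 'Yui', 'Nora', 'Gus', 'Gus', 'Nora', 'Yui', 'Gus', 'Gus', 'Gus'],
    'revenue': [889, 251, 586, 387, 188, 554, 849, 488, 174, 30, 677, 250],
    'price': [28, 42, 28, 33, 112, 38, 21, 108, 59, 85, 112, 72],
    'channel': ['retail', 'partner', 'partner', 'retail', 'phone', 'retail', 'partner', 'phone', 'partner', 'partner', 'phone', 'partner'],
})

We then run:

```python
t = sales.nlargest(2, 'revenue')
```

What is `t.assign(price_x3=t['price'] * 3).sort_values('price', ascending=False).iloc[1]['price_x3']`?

take 2 rows with largest revenue:
   rep  revenue  price  channel
0  Gus      889     28   retail
6  Gus      849     21  partner
add column price_x3 = t['price'] * 3:
   rep  revenue  price  channel  price_x3
0  Gus      889     28   retail        84
6  Gus      849     21  partner        63
sort by price descending:
   rep  revenue  price  channel  price_x3
0  Gus      889     28   retail        84
6  Gus      849     21  partner        63

63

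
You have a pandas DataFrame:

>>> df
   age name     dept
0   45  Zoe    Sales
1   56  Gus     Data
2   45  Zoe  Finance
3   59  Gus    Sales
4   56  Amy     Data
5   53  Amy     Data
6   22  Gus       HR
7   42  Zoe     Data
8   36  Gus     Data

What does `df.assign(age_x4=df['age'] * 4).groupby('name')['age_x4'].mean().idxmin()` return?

Gus

add column age_x4 = df['age'] * 4:
   age name     dept  age_x4
0   45  Zoe    Sales     180
1   56  Gus     Data     224
2   45  Zoe  Finance     180
3   59  Gus    Sales     236
4   56  Amy     Data     224
5   53  Amy     Data     212
6   22  Gus       HR      88
7   42  Zoe     Data     168
8   36  Gus     Data     144
group by name, mean of age_x4:
name
Amy    218.0
Gus    173.0
Zoe    176.0
Name: age_x4, dtype: float64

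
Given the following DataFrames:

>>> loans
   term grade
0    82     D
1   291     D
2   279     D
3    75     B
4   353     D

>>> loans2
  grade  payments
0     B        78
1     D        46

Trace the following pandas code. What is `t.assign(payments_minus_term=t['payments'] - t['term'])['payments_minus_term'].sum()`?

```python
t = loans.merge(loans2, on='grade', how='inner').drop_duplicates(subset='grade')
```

-33

merge on 'grade' (how='inner') → 5 rows:
   term grade  payments
0    82     D        46
1   291     D        46
2   279     D        46
3    75     B        78
4   353     D        46
drop duplicate grade (keep=first):
   term grade  payments
0    82     D        46
3    75     B        78
add column payments_minus_term = t['payments'] - t['term']:
   term grade  payments  payments_minus_term
0    82     D        46                  -36
3    75     B        78                    3
sum of column 'payments_minus_term' → -33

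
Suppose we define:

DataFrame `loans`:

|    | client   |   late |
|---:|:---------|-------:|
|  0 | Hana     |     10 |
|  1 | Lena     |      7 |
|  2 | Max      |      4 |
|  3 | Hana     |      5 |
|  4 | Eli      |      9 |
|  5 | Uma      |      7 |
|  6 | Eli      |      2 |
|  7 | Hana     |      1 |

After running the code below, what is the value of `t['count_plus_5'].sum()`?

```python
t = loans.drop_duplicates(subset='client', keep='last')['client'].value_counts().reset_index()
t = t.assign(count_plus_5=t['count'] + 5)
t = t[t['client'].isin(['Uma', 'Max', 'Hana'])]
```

18

drop duplicate client (keep=last):
  client  late
1   Lena     7
2    Max     4
5    Uma     7
6    Eli     2
7   Hana     1
value_counts of client:
client
Lena    1
Max     1
Uma     1
Eli     1
Hana    1
Name: count, dtype: int64
reset_index():
  client  count
0   Lena      1
1    Max      1
2    Uma      1
3    Eli      1
4   Hana      1
add column count_plus_5 = t['count'] + 5:
  client  count  count_plus_5
0   Lena      1             6
1    Max      1             6
2    Uma      1             6
3    Eli      1             6
4   Hana      1             6
filter rows where client in ['Uma', 'Max', 'Hana']:
  client  count  count_plus_5
1    Max      1             6
2    Uma      1             6
4   Hana      1             6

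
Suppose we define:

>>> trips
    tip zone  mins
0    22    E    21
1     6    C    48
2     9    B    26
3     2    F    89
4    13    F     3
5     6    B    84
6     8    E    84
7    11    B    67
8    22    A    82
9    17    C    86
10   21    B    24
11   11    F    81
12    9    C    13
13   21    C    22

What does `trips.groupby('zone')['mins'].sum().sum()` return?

group by zone, sum of mins:
zone
A     82
B    201
C    169
E    105
F    173
Name: mins, dtype: int64
sum of the resulting series → 730

730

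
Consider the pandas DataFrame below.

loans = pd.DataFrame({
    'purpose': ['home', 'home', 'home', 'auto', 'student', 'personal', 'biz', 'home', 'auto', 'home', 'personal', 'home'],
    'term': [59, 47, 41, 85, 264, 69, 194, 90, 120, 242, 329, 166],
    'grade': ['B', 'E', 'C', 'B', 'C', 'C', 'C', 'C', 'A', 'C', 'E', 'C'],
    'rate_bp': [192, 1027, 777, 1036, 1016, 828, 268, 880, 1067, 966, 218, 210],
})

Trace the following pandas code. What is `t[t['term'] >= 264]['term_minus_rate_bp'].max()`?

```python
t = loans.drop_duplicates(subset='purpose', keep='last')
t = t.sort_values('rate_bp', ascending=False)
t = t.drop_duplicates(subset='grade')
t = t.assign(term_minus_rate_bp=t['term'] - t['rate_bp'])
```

drop duplicate purpose (keep=last):
     purpose  term grade  rate_bp
4    student   264     C     1016
6        biz   194     C      268
8       auto   120     A     1067
10  personal   329     E      218
11      home   166     C      210
sort by rate_bp descending:
     purpose  term grade  rate_bp
8       auto   120     A     1067
4    student   264     C     1016
6        biz   194     C      268
10  personal   329     E      218
11      home   166     C      210
drop duplicate grade (keep=first):
     purpose  term grade  rate_bp
8       auto   120     A     1067
4    student   264     C     1016
10  personal   329     E      218
add column term_minus_rate_bp = t['term'] - t['rate_bp']:
     purpose  term grade  rate_bp  term_minus_rate_bp
8       auto   120     A     1067                -947
4    student   264     C     1016                -752
10  personal   329     E      218                 111
filter rows where term >= 264:
     purpose  term grade  rate_bp  term_minus_rate_bp
4    student   264     C     1016                -752
10  personal   329     E      218                 111
The max of column 'term_minus_rate_bp' is 111.

111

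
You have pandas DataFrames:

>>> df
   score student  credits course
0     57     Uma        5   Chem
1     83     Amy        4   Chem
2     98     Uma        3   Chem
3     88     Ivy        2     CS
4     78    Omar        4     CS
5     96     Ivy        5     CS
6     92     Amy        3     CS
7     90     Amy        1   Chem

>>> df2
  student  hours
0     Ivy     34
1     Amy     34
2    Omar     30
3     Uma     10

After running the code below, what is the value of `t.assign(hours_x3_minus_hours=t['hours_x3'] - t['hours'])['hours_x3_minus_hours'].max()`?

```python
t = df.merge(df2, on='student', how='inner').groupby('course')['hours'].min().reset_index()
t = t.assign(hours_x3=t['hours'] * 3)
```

merge on 'student' (how='inner') → 8 rows:
   score student  credits course  hours
0     57     Uma        5   Chem     10
1     83     Amy        4   Chem     34
2     98     Uma        3   Chem     10
3     88     Ivy        2     CS     34
4     78    Omar        4     CS     30
5     96     Ivy        5     CS     34
6     92     Amy        3     CS     34
7     90     Amy        1   Chem     34
group by course, min of hours:
course
CS      30
Chem    10
Name: hours, dtype: int64
reset_index():
  course  hours
0     CS     30
1   Chem     10
add column hours_x3 = t['hours'] * 3:
  course  hours  hours_x3
0     CS     30        90
1   Chem     10        30
add column hours_x3_minus_hours = t['hours_x3'] - t['hours']:
  course  hours  hours_x3  hours_x3_minus_hours
0     CS     30        90                    60
1   Chem     10        30                    20
Hence 60.

60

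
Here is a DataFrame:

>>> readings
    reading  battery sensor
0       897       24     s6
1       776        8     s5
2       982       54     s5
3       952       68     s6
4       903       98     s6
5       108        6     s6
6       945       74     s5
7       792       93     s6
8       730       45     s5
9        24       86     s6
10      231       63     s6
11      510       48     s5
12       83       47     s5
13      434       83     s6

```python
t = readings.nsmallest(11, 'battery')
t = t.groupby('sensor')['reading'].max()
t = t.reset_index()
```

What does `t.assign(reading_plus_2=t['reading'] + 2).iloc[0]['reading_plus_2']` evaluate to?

take 11 rows with smallest battery:
    reading  battery sensor
5       108        6     s6
1       776        8     s5
0       897       24     s6
8       730       45     s5
12       83       47     s5
11      510       48     s5
2       982       54     s5
10      231       63     s6
3       952       68     s6
6       945       74     s5
13      434       83     s6
group by sensor, max of reading:
sensor
s5    982
s6    952
Name: reading, dtype: int64
reset_index():
  sensor  reading
0     s5      982
1     s6      952
add column reading_plus_2 = t['reading'] + 2:
  sensor  reading  reading_plus_2
0     s5      982             984
1     s6      952             954
value at position 0, column 'reading_plus_2' → 984

984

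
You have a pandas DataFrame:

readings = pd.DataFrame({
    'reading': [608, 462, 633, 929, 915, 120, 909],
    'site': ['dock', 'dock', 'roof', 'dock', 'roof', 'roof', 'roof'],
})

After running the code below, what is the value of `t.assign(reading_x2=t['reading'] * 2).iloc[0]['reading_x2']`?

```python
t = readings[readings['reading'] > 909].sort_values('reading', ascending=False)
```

1858

filter rows where reading > 909:
   reading  site
3      929  dock
4      915  roof
sort by reading descending:
   reading  site
3      929  dock
4      915  roof
add column reading_x2 = t['reading'] * 2:
   reading  site  reading_x2
3      929  dock        1858
4      915  roof        1830
Reading off the value at position 0, column 'reading_x2', we get 1858.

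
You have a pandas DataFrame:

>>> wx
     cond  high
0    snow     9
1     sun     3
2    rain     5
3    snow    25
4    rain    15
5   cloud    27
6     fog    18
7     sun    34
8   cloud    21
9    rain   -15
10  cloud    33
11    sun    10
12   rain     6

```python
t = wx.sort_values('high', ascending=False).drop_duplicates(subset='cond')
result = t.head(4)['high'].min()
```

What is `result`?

18

sort by high descending:
     cond  high
7     sun    34
10  cloud    33
5   cloud    27
3    snow    25
8   cloud    21
6     fog    18
4    rain    15
11    sun    10
0    snow     9
12   rain     6
2    rain     5
1     sun     3
9    rain   -15
drop duplicate cond (keep=first):
     cond  high
7     sun    34
10  cloud    33
3    snow    25
6     fog    18
4    rain    15
take first 4 rows:
     cond  high
7     sun    34
10  cloud    33
3    snow    25
6     fog    18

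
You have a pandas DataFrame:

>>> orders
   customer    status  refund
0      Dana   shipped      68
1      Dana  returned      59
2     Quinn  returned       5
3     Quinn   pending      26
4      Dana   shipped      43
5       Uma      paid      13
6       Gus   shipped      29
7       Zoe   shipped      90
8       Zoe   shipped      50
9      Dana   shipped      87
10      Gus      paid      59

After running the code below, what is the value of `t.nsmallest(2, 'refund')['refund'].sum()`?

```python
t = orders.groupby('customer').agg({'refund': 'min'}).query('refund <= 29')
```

18

group by customer, min of refund:
          refund
customer        
Dana          43
Gus           29
Quinn          5
Uma           13
Zoe           50
filter rows where refund <= 29:
          refund
customer        
Gus           29
Quinn          5
Uma           13
take 2 rows with smallest refund:
          refund
customer        
Quinn          5
Uma           13
Hence 18.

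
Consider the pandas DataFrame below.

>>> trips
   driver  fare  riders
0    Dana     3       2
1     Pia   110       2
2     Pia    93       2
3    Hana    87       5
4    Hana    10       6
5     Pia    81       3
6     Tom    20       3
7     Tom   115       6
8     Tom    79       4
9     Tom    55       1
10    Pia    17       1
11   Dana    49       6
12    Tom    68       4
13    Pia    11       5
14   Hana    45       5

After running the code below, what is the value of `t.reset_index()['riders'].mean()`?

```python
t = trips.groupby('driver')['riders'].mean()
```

group by driver, mean of riders:
driver
Dana    4.000000
Hana    5.333333
Pia     2.600000
Tom     3.600000
Name: riders, dtype: float64
reset_index():
  driver    riders
0   Dana  4.000000
1   Hana  5.333333
2    Pia  2.600000
3    Tom  3.600000

3.88333333333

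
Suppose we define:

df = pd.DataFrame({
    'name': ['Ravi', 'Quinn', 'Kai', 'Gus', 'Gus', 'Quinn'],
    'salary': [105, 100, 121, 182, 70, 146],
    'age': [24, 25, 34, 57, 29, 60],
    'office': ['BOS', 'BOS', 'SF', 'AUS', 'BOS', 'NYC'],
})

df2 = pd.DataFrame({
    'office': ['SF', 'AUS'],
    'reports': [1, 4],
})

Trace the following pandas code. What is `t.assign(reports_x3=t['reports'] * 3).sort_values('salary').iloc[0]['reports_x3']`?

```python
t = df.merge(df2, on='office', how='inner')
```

3

merge on 'office' (how='inner') → 2 rows:
  name  salary  age office  reports
0  Kai     121   34     SF        1
1  Gus     182   57    AUS        4
add column reports_x3 = t['reports'] * 3:
  name  salary  age office  reports  reports_x3
0  Kai     121   34     SF        1           3
1  Gus     182   57    AUS        4          12
sort by salary:
  name  salary  age office  reports  reports_x3
0  Kai     121   34     SF        1           3
1  Gus     182   57    AUS        4          12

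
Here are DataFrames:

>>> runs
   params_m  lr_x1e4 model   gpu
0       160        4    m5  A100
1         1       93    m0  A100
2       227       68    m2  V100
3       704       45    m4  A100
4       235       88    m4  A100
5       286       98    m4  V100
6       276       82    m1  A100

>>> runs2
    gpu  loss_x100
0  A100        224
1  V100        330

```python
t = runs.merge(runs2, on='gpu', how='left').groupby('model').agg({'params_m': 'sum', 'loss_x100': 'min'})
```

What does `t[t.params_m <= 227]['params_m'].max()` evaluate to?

merge on 'gpu' (how='left') → 7 rows:
   params_m  lr_x1e4 model   gpu  loss_x100
0       160        4    m5  A100        224
1         1       93    m0  A100        224
2       227       68    m2  V100        330
3       704       45    m4  A100        224
4       235       88    m4  A100        224
5       286       98    m4  V100        330
6       276       82    m1  A100        224
group by model: sum(params_m), min(loss_x100):
       params_m  loss_x100
model                     
m0            1        224
m1          276        224
m2          227        330
m4         1225        224
m5          160        224
filter rows where params_m <= 227:
       params_m  loss_x100
model                     
m0            1        224
m2          227        330
m5          160        224
Finally, max of column 'params_m' = 227.

227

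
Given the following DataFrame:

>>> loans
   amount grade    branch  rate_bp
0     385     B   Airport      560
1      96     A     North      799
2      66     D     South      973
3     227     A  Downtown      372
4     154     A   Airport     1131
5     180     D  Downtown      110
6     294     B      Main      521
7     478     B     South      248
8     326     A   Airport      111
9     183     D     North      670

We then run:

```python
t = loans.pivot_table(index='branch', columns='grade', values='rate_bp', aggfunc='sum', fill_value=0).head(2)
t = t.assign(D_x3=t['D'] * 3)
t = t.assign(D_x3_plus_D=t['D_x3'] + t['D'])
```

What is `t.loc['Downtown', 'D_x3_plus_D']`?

440

pivot: rows=branch, cols=grade, sum(rate_bp):
grade        A    B    D
branch                  
Airport   1242  560    0
Downtown   372    0  110
Main         0  521    0
North      799    0  670
South        0  248  973
take first 2 rows:
grade        A    B    D
branch                  
Airport   1242  560    0
Downtown   372    0  110
add column D_x3 = t['D'] * 3:
grade        A    B    D  D_x3
branch                        
Airport   1242  560    0     0
Downtown   372    0  110   330
add column D_x3_plus_D = t['D_x3'] + t['D']:
grade        A    B    D  D_x3  D_x3_plus_D
branch                                     
Airport   1242  560    0     0            0
Downtown   372    0  110   330          440
Reading off the value at row 'Downtown', column 'D_x3_plus_D', we get 440.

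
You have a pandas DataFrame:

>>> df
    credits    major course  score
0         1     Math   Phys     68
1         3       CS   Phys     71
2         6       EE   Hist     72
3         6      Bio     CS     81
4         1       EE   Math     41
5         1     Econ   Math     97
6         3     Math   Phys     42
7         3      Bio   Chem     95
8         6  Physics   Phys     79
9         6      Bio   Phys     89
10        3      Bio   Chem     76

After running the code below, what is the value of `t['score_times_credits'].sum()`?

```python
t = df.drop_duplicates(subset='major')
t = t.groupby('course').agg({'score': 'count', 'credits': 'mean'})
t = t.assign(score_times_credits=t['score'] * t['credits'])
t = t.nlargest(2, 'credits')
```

drop duplicate major (keep=first):
   credits    major course  score
0        1     Math   Phys     68
1        3       CS   Phys     71
2        6       EE   Hist     72
3        6      Bio     CS     81
5        1     Econ   Math     97
8        6  Physics   Phys     79
group by course: count(score), mean(credits):
        score   credits
course                 
CS          1  6.000000
Hist        1  6.000000
Math        1  1.000000
Phys        3  3.333333
add column score_times_credits = t['score'] * t['credits']:
        score   credits  score_times_credits
course                                      
CS          1  6.000000                  6.0
Hist        1  6.000000                  6.0
Math        1  1.000000                  1.0
Phys        3  3.333333                 10.0
take 2 rows with largest credits:
        score  credits  score_times_credits
course                                     
CS          1      6.0                  6.0
Hist        1      6.0                  6.0
Then the sum of column 'score_times_credits': 12.0

12.0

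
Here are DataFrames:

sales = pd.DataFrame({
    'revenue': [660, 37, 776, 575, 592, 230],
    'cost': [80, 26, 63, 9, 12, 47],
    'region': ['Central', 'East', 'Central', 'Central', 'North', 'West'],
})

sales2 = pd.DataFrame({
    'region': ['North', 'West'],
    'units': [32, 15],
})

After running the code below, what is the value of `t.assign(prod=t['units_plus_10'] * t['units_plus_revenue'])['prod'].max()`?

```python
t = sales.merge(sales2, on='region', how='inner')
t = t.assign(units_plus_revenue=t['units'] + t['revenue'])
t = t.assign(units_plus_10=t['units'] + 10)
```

26208

merge on 'region' (how='inner') → 2 rows:
   revenue  cost region  units
0      592    12  North     32
1      230    47   West     15
add column units_plus_revenue = t['units'] + t['revenue']:
   revenue  cost region  units  units_plus_revenue
0      592    12  North     32                 624
1      230    47   West     15                 245
add column units_plus_10 = t['units'] + 10:
   revenue  cost region  units  units_plus_revenue  units_plus_10
0      592    12  North     32                 624             42
1      230    47   West     15                 245             25
add column prod = t['units_plus_10'] * t['units_plus_revenue']:
   revenue  cost region  units  units_plus_revenue  units_plus_10   prod
0      592    12  North     32                 624             42  26208
1      230    47   West     15                 245             25   6125
Finally, max of column 'prod' = 26208.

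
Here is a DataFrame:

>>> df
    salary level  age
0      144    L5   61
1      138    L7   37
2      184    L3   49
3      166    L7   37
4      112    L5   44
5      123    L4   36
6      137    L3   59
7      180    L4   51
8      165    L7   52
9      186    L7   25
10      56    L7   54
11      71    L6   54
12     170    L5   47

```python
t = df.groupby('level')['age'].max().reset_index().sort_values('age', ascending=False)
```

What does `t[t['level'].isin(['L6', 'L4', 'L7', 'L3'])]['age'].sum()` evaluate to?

218

group by level, max of age:
level
L3    59
L4    51
L5    61
L6    54
L7    54
Name: age, dtype: int64
reset_index():
  level  age
0    L3   59
1    L4   51
2    L5   61
3    L6   54
4    L7   54
sort by age descending:
  level  age
2    L5   61
0    L3   59
3    L6   54
4    L7   54
1    L4   51
filter rows where level in ['L6', 'L4', 'L7', 'L3']:
  level  age
0    L3   59
3    L6   54
4    L7   54
1    L4   51
sum of column 'age' → 218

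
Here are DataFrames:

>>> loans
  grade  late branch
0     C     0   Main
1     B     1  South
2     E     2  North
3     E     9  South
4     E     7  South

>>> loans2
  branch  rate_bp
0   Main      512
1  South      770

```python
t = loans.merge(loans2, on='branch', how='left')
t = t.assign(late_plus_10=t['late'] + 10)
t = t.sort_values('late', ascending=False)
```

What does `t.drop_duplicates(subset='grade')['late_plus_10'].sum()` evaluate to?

40

merge on 'branch' (how='left') → 5 rows:
  grade  late branch  rate_bp
0     C     0   Main    512.0
1     B     1  South    770.0
2     E     2  North      NaN
3     E     9  South    770.0
4     E     7  South    770.0
add column late_plus_10 = t['late'] + 10:
  grade  late branch  rate_bp  late_plus_10
0     C     0   Main    512.0            10
1     B     1  South    770.0            11
2     E     2  North      NaN            12
3     E     9  South    770.0            19
4     E     7  South    770.0            17
sort by late descending:
  grade  late branch  rate_bp  late_plus_10
3     E     9  South    770.0            19
4     E     7  South    770.0            17
2     E     2  North      NaN            12
1     B     1  South    770.0            11
0     C     0   Main    512.0            10
drop duplicate grade (keep=first):
  grade  late branch  rate_bp  late_plus_10
3     E     9  South    770.0            19
1     B     1  South    770.0            11
0     C     0   Main    512.0            10
Taking the sum of column 'late_plus_10' gives 40.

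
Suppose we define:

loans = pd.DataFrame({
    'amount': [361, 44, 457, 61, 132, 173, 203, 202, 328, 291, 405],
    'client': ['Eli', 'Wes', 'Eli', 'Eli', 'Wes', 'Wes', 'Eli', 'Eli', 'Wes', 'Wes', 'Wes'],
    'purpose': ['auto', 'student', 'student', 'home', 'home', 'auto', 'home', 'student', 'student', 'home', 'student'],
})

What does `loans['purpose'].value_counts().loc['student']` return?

value_counts of purpose:
purpose
student    5
home       4
auto       2
Name: count, dtype: int64
Finally, value at index 'student' = 5.

5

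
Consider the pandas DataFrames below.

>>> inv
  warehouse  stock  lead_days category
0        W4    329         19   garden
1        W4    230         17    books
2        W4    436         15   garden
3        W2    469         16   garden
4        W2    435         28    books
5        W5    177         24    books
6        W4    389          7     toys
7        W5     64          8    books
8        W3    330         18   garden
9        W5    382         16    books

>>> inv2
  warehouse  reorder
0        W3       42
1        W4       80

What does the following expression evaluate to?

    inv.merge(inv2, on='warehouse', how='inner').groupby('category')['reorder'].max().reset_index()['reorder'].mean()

80.0

merge on 'warehouse' (how='inner') → 5 rows:
  warehouse  stock  lead_days category  reorder
0        W4    329         19   garden       80
1        W4    230         17    books       80
2        W4    436         15   garden       80
3        W4    389          7     toys       80
4        W3    330         18   garden       42
group by category, max of reorder:
category
books     80
garden    80
toys      80
Name: reorder, dtype: int64
reset_index():
  category  reorder
0    books       80
1   garden       80
2     toys       80
Then the mean of column 'reorder': 80.0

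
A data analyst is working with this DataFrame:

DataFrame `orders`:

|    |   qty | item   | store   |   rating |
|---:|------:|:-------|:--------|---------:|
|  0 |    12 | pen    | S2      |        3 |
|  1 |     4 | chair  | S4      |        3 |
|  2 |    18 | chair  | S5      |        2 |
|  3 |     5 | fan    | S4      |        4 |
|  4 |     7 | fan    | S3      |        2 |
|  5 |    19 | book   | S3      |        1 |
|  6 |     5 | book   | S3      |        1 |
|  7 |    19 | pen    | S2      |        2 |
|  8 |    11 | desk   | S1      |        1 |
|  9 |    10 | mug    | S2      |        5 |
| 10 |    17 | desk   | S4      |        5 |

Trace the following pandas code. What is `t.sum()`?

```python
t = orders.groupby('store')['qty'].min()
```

group by store, min of qty:
store
S1    11
S2    10
S3     5
S4     4
S5    18
Name: qty, dtype: int64
sum of the resulting series → 48

48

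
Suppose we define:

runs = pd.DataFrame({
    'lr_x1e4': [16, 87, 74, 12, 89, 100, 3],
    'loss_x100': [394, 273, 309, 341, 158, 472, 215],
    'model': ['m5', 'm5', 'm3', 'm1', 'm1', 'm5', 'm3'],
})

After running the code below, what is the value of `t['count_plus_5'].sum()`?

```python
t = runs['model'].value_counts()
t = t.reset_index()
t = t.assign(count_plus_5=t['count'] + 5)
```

value_counts of model:
model
m5    3
m3    2
m1    2
Name: count, dtype: int64
reset_index():
  model  count
0    m5      3
1    m3      2
2    m1      2
add column count_plus_5 = t['count'] + 5:
  model  count  count_plus_5
0    m5      3             8
1    m3      2             7
2    m1      2             7
Hence 22.

22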